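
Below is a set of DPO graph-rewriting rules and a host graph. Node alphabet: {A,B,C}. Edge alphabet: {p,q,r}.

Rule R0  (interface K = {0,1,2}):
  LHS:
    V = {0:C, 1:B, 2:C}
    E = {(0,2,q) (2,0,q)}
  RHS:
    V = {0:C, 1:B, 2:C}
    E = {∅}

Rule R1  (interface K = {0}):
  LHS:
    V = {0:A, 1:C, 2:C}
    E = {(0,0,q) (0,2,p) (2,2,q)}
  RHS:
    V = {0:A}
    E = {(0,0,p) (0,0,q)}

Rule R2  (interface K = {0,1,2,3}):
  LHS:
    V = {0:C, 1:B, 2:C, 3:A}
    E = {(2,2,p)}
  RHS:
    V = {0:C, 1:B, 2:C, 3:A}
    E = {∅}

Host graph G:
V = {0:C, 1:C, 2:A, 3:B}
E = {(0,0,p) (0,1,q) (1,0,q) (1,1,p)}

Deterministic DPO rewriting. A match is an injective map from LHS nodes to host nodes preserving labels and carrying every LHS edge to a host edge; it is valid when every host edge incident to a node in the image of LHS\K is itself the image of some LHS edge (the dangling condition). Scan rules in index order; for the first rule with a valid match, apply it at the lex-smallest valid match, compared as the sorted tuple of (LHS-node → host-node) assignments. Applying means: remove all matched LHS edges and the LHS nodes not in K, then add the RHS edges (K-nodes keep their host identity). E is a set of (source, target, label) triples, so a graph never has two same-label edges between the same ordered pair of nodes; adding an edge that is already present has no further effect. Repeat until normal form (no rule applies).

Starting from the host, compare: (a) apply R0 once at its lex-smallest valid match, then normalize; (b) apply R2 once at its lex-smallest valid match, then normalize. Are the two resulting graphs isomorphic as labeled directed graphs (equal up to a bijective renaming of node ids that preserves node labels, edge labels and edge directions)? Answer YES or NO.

branch R0-first: apply at {0↦0, 1↦3, 2↦1} → |E|=2, then 2 more step(s) → NF |V|=4 |E|=0 V={0:C, 1:C, 2:A, 3:B} E=∅
branch R2-first: apply at {0↦0, 1↦3, 2↦1, 3↦2} → |E|=3, then 2 more step(s) → NF |V|=4 |E|=0 V={0:C, 1:C, 2:A, 3:B} E=∅
graphs isomorphic (equal up to label-preserving node renaming)

Answer: YES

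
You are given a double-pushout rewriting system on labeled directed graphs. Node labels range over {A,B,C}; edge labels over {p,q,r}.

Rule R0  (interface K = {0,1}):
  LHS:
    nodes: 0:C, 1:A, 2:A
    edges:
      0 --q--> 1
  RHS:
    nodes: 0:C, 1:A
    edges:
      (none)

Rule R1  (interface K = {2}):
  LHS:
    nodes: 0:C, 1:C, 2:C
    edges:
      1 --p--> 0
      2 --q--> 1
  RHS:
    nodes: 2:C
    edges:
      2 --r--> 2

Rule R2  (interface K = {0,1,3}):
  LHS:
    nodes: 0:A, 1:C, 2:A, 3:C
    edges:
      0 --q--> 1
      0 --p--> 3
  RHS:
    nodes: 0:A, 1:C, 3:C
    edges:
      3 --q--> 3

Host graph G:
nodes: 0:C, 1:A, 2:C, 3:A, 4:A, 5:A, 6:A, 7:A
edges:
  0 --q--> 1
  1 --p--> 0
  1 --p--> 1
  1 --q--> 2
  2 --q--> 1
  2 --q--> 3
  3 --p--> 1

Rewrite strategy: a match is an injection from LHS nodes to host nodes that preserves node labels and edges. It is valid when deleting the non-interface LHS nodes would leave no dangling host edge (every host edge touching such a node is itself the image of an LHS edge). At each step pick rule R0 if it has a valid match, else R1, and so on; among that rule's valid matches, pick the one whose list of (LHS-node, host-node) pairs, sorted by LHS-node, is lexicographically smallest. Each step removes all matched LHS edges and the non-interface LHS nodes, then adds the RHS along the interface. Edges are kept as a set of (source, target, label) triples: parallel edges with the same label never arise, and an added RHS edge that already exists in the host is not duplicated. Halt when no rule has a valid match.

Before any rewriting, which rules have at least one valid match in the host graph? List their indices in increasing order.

Answer: [R0,R2]

Derivation:
R0: 12 valid matches — {0↦0, 1↦1, 2↦4}, {0↦0, 1↦1, 2↦5}, {0↦0, 1↦1, 2↦6} (+9 more)
R1: no valid match — LHS pattern not found
R2: 4 valid matches — {0↦1, 1↦2, 2↦4, 3↦0}, {0↦1, 1↦2, 2↦5, 3↦0}, {0↦1, 1↦2, 2↦6, 3↦0} (+1 more)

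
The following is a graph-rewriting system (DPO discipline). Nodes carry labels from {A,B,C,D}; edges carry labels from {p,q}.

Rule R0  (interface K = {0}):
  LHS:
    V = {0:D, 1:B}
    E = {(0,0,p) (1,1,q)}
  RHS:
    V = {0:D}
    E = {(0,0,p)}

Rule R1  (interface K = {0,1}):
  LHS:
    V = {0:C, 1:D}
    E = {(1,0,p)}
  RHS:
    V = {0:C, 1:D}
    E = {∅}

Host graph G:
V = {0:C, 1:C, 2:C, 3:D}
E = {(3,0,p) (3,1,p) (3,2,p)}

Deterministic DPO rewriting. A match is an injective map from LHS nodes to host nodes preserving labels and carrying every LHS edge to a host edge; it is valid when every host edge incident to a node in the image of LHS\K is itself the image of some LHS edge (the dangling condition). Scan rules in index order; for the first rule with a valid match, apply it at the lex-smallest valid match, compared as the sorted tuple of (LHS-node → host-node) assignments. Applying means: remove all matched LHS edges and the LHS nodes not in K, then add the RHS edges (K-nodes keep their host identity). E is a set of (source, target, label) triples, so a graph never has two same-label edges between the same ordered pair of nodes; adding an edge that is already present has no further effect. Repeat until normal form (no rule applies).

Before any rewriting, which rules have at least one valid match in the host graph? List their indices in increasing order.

R0: no valid match — LHS pattern not found
R1: 3 valid matches — {0↦0, 1↦3}, {0↦1, 1↦3}, {0↦2, 1↦3}

Answer: [R1]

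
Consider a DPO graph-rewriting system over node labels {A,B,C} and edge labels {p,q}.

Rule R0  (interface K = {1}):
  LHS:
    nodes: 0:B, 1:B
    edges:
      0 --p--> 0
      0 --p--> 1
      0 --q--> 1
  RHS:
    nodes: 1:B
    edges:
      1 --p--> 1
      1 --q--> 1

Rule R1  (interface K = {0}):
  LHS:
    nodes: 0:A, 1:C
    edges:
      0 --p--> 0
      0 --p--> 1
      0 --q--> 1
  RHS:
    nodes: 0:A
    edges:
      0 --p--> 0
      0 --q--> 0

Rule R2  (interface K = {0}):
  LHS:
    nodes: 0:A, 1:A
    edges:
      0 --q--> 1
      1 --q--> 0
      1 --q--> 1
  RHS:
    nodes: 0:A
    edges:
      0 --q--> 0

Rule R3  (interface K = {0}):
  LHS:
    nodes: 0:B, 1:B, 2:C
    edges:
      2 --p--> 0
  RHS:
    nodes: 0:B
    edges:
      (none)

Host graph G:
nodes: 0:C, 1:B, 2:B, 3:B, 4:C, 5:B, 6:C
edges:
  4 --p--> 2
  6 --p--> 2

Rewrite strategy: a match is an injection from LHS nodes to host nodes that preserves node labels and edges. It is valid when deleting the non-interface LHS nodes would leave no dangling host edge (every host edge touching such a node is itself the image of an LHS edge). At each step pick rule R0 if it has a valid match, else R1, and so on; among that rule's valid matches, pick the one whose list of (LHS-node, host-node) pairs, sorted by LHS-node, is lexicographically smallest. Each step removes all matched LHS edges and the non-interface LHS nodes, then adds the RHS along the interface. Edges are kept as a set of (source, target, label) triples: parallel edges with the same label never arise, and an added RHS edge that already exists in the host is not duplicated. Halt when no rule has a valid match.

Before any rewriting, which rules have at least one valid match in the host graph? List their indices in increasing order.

Answer: [R3]

Rewrite trace:
R0: no valid match — LHS pattern not found
R1: no valid match — LHS pattern not found
R2: no valid match — LHS pattern not found
R3: 6 valid matches — {0↦2, 1↦1, 2↦4}, {0↦2, 1↦1, 2↦6}, {0↦2, 1↦3, 2↦4} (+3 more)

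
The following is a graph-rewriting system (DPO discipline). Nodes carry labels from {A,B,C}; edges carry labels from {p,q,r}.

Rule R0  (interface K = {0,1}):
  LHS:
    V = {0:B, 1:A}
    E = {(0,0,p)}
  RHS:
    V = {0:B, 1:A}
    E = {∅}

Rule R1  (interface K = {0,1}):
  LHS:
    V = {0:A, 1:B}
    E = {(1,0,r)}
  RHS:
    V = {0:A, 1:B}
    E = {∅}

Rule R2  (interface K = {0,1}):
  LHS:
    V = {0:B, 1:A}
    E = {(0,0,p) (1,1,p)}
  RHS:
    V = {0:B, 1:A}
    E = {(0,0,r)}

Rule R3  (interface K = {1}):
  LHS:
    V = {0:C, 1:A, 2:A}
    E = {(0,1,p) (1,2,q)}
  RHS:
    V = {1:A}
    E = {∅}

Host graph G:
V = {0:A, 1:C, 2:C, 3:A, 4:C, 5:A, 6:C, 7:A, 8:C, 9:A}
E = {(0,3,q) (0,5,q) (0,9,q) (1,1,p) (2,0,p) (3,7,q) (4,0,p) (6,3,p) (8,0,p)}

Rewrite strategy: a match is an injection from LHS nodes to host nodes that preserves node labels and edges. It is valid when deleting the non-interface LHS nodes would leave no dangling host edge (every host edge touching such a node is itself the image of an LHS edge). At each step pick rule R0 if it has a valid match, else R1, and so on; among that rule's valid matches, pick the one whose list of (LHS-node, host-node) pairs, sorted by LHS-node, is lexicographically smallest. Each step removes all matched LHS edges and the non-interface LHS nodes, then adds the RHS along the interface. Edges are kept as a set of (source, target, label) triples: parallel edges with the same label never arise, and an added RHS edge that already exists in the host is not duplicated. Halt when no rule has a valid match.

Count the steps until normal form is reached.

Answer: 4

Derivation:
[0] host  ⇒  10 nodes, 9 edges  {0-q->3 0-q->5 0-q->9 1-p->1 2-p->0 3-q->7 4-p->0 6-p->3 8-p->0}
[1] R3 @ {0↦2, 1↦0, 2↦5}  ⇒  8 nodes, 7 edges  {0-q->3 0-q->9 1-p->1 3-q->7 4-p->0 6-p->3 8-p->0}
[2] R3 @ {0↦4, 1↦0, 2↦9}  ⇒  6 nodes, 5 edges  {0-q->3 1-p->1 3-q->7 6-p->3 8-p->0}
[3] R3 @ {0↦6, 1↦3, 2↦7}  ⇒  4 nodes, 3 edges  {0-q->3 1-p->1 8-p->0}
[4] R3 @ {0↦8, 1↦0, 2↦3}  ⇒  2 nodes, 1 edges  {1-p->1}
halt: no rule applies after step 4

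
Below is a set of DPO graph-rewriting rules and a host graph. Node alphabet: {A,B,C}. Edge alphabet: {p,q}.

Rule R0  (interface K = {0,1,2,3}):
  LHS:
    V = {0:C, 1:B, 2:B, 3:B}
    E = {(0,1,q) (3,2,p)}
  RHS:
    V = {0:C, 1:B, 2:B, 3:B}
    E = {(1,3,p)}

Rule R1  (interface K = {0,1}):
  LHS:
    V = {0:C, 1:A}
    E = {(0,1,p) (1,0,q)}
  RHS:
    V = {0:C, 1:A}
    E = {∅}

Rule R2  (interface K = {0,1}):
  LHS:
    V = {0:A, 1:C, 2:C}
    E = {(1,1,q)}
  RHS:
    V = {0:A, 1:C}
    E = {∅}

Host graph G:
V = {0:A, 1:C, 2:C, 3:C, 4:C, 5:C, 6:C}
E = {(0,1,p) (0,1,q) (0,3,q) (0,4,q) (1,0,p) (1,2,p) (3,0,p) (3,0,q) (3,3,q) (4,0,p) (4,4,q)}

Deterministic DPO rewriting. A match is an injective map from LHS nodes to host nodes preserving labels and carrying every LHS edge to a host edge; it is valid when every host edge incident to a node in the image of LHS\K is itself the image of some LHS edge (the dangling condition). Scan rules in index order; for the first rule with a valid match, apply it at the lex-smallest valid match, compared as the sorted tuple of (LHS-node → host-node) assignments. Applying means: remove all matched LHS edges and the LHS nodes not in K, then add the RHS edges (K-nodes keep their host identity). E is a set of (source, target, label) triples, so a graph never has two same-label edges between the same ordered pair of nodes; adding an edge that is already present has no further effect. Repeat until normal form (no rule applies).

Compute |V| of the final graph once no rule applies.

Answer: 5

Rewrite trace:
[0] host  ⇒  7 nodes, 11 edges  {0-p->1 0-q->1 0-q->3 0-q->4 1-p->0 1-p->2 3-p->0 3-q->0 3-q->3 4-p->0 4-q->4}
[1] R1 @ {0↦1, 1↦0}  ⇒  7 nodes, 9 edges  {0-p->1 0-q->3 0-q->4 1-p->2 3-p->0 3-q->0 3-q->3 4-p->0 4-q->4}
[2] R1 @ {0↦3, 1↦0}  ⇒  7 nodes, 7 edges  {0-p->1 0-q->4 1-p->2 3-q->0 3-q->3 4-p->0 4-q->4}
[3] R1 @ {0↦4, 1↦0}  ⇒  7 nodes, 5 edges  {0-p->1 1-p->2 3-q->0 3-q->3 4-q->4}
[4] R2 @ {0↦0, 1↦3, 2↦5}  ⇒  6 nodes, 4 edges  {0-p->1 1-p->2 3-q->0 4-q->4}
[5] R2 @ {0↦0, 1↦4, 2↦6}  ⇒  5 nodes, 3 edges  {0-p->1 1-p->2 3-q->0}
halt: no rule applies after step 5
NF nodes: {0:A, 1:C, 2:C, 3:C, 4:C}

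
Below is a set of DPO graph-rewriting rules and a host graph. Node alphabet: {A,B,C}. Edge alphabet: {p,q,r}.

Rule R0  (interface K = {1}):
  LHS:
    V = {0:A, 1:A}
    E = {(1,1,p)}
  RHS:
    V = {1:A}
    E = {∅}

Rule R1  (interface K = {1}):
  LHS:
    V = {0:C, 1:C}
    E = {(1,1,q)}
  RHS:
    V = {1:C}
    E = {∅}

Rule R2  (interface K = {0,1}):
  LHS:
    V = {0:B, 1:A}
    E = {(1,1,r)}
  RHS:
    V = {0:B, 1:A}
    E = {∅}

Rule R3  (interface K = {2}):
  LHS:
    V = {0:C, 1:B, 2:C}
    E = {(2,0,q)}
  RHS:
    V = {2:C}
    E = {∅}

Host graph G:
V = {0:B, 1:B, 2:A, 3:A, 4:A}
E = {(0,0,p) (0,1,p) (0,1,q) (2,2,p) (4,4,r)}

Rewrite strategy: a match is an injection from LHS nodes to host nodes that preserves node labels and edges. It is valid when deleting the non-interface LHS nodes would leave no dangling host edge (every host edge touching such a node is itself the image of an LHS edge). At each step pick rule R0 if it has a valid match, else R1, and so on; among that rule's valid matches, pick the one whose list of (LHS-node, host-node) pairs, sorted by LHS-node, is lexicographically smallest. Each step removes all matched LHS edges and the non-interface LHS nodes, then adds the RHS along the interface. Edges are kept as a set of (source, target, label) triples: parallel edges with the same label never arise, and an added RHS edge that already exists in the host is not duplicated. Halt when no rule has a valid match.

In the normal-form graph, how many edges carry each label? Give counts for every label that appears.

Answer: p:2 q:1

Steps:
initial: |V|=5 |E|=5  E = 0-p->0 0-p->1 0-q->1 2-p->2 4-r->4
step 1: apply R0 at {0↦3, 1↦2}  → |V|=4 |E|=4  E = 0-p->0 0-p->1 0-q->1 4-r->4
step 2: apply R2 at {0↦0, 1↦4}  → |V|=4 |E|=3  E = 0-p->0 0-p->1 0-q->1
normal form: no rule applies after step 2
NF edges: [(0, 0, 'p'), (0, 1, 'p'), (0, 1, 'q')]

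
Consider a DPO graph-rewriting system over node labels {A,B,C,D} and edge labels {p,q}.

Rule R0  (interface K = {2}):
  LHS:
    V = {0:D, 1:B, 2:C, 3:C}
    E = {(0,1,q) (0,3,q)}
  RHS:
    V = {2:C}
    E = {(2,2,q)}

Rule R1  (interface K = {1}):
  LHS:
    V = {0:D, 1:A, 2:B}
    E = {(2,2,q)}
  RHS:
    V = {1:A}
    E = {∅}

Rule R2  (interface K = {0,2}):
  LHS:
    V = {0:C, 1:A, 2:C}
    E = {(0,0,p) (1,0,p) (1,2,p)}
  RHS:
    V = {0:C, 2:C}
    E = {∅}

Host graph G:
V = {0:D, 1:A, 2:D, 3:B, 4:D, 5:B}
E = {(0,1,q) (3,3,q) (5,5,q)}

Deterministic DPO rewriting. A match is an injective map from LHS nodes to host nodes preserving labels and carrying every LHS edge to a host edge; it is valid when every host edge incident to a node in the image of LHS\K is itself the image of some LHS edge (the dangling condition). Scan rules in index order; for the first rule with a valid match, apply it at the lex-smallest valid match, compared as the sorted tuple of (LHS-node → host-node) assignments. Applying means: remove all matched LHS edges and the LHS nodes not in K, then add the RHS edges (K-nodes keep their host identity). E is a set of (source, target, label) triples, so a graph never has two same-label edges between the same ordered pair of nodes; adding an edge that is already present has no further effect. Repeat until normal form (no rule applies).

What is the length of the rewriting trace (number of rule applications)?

initial: |V|=6 |E|=3  E = 0-q->1 3-q->3 5-q->5
step 1: apply R1 at {0↦2, 1↦1, 2↦3}  → |V|=4 |E|=2  E = 0-q->1 5-q->5
step 2: apply R1 at {0↦4, 1↦1, 2↦5}  → |V|=2 |E|=1  E = 0-q->1
normal form: no rule applies after step 2

Answer: 2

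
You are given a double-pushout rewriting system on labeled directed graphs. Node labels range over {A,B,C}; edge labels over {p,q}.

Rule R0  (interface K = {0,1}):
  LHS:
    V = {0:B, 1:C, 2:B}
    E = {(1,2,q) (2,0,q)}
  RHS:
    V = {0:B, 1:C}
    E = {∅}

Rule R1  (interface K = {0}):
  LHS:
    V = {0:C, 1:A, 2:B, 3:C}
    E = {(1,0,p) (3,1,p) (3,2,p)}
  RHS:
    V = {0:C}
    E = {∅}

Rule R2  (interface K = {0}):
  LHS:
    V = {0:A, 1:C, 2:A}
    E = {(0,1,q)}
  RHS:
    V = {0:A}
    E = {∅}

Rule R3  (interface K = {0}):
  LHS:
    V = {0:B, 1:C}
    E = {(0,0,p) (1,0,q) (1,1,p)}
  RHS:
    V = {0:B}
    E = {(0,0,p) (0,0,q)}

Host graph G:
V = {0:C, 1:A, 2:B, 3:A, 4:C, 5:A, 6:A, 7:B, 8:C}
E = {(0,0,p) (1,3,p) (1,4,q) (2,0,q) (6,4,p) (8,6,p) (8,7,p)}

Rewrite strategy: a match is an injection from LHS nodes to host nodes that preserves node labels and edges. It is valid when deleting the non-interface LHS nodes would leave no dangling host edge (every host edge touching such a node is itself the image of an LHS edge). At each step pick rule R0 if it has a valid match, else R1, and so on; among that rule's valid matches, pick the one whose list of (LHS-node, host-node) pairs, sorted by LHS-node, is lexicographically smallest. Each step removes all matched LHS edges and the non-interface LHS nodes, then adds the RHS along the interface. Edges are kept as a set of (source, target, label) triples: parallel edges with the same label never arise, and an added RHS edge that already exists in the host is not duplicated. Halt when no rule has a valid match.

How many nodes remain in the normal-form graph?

Answer: 4

Steps:
initial: |V|=9 |E|=7  E = 0-p->0 1-p->3 1-q->4 2-q->0 6-p->4 8-p->6 8-p->7
step 1: apply R1 at {0↦4, 1↦6, 2↦7, 3↦8}  → |V|=6 |E|=4  E = 0-p->0 1-p->3 1-q->4 2-q->0
step 2: apply R2 at {0↦1, 1↦4, 2↦5}  → |V|=4 |E|=3  E = 0-p->0 1-p->3 2-q->0
final graph: no rule applies after step 2
NF nodes: {0:C, 1:A, 2:B, 3:A}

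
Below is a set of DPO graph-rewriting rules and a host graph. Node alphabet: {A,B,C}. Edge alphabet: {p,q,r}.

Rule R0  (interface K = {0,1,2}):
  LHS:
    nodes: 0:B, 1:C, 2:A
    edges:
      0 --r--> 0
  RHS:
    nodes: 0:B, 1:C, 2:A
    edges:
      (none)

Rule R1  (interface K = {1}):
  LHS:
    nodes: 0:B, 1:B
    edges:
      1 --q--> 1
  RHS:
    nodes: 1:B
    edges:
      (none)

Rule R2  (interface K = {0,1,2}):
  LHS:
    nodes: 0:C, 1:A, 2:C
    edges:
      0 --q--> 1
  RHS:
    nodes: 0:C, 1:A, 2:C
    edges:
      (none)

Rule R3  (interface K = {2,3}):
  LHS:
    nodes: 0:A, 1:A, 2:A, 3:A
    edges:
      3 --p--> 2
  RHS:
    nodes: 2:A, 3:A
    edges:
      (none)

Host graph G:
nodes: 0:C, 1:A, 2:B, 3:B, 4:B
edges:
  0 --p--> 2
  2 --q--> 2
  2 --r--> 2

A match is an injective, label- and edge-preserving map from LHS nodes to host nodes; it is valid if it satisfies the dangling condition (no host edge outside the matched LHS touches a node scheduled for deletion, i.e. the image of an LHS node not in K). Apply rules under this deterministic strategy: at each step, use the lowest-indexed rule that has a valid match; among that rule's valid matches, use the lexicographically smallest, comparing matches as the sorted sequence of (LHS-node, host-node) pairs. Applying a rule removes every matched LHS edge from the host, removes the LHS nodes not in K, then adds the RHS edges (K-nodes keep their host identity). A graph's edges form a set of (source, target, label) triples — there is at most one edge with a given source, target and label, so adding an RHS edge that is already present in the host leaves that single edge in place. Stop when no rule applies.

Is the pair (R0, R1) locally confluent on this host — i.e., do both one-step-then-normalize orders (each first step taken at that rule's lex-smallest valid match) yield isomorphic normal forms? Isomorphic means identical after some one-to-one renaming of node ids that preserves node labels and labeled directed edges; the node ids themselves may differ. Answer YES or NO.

branch R0-first: apply at {0↦2, 1↦0, 2↦1} → |E|=2, then 1 more step(s) → NF |V|=4 |E|=1 V={0:C, 1:A, 2:B, 4:B} E=0-p->2
branch R1-first: apply at {0↦3, 1↦2} → |E|=2, then 1 more step(s) → NF |V|=4 |E|=1 V={0:C, 1:A, 2:B, 4:B} E=0-p->2
graphs isomorphic (equal up to label-preserving node renaming)

Answer: YES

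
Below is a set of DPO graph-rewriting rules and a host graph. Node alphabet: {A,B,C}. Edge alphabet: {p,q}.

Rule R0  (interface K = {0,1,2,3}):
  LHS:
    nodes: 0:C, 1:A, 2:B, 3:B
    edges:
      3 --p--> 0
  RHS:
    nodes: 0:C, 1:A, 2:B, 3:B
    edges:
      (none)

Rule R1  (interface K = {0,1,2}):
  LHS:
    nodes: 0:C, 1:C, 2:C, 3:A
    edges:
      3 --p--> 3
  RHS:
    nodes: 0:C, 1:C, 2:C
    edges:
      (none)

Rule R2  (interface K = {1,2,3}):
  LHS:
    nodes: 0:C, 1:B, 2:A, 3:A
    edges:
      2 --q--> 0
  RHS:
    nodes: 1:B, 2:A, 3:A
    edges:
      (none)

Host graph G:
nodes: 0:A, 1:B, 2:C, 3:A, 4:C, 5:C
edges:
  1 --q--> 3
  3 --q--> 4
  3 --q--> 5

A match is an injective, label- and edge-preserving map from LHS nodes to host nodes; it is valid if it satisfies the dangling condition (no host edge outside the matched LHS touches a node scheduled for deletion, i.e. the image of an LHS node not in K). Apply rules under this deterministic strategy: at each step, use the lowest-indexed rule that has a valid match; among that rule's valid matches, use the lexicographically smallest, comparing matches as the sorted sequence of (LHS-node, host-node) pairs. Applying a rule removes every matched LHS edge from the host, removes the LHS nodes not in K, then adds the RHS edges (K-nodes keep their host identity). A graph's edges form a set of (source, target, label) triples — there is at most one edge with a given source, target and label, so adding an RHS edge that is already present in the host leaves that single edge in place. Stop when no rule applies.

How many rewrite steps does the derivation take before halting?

Answer: 2

Derivation:
start.  V:6 E:3  edges: 1-q->3 3-q->4 3-q->5
1. fire R2 via {0↦4, 1↦1, 2↦3, 3↦0}  →  V:5 E:2  edges: 1-q->3 3-q->5
2. fire R2 via {0↦5, 1↦1, 2↦3, 3↦0}  →  V:4 E:1  edges: 1-q->3
final graph: no rule applies after step 2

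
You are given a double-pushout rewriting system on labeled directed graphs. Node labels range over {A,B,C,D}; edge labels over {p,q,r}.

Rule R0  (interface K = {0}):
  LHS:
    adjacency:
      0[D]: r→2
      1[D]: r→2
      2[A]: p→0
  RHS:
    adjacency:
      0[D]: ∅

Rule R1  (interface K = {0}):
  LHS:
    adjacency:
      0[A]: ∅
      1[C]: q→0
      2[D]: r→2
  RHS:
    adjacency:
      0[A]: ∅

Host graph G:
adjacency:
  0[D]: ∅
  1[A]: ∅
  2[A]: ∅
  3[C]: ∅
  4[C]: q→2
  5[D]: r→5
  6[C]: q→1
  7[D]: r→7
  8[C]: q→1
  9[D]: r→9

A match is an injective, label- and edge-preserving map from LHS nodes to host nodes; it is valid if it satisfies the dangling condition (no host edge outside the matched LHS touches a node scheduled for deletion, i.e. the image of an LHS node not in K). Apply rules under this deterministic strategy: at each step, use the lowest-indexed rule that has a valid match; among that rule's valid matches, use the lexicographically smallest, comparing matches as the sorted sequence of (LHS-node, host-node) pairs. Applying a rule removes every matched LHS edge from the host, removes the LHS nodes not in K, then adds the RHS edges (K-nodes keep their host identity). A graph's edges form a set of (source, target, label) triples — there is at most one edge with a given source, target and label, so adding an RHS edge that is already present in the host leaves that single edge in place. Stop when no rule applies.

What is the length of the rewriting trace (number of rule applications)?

Answer: 3

Steps:
initial: |V|=10 |E|=6  E = 4-q->2 5-r->5 6-q->1 7-r->7 8-q->1 9-r->9
step 1: apply R1 at {0↦1, 1↦6, 2↦5}  → |V|=8 |E|=4  E = 4-q->2 7-r->7 8-q->1 9-r->9
step 2: apply R1 at {0↦1, 1↦8, 2↦7}  → |V|=6 |E|=2  E = 4-q->2 9-r->9
step 3: apply R1 at {0↦2, 1↦4, 2↦9}  → |V|=4 |E|=0  E = ∅
halt: no rule applies after step 3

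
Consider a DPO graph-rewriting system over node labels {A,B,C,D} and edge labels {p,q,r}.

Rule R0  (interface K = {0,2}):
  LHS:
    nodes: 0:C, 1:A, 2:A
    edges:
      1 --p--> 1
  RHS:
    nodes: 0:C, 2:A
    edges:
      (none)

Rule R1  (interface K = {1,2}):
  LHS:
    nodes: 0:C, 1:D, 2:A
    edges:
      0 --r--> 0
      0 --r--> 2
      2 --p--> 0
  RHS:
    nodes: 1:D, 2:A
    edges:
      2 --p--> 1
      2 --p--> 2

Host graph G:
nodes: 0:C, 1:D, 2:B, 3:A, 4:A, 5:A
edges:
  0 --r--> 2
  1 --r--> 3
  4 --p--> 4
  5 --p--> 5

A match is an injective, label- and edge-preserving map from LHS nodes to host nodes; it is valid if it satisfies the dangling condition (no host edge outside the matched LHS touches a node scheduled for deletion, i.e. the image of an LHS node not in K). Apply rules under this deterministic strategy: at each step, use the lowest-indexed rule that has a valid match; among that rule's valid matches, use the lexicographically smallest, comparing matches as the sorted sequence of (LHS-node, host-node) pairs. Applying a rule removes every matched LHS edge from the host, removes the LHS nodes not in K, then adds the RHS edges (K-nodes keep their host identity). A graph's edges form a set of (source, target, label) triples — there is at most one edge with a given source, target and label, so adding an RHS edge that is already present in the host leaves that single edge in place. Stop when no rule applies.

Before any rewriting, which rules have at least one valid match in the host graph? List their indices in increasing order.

Answer: [R0]

Derivation:
R0: 4 valid matches — {0↦0, 1↦4, 2↦3}, {0↦0, 1↦4, 2↦5}, {0↦0, 1↦5, 2↦3} (+1 more)
R1: no valid match — LHS pattern not found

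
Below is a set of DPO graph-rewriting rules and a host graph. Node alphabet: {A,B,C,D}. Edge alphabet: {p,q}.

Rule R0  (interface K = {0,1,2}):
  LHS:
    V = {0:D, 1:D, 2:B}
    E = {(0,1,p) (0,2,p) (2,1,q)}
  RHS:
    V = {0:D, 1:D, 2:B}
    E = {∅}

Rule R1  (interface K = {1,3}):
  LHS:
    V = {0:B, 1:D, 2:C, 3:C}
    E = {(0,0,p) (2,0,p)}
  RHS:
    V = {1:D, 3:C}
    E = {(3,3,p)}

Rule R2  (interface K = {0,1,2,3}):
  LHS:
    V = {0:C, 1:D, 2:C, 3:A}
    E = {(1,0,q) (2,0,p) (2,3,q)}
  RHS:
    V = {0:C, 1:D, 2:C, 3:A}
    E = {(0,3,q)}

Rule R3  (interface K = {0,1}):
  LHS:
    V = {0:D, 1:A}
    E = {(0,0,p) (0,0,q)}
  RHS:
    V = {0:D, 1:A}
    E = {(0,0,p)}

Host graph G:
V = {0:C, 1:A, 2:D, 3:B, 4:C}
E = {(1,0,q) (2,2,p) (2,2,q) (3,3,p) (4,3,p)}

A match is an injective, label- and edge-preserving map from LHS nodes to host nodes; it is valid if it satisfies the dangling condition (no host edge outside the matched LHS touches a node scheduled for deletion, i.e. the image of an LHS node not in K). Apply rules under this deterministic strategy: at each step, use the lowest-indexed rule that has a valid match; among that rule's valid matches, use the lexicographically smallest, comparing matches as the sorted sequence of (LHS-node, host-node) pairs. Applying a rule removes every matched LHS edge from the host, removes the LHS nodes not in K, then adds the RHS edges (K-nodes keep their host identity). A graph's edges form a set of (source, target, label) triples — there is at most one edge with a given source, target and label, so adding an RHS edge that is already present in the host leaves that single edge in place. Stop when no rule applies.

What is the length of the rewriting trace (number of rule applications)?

Answer: 2

Steps:
[0] host  ⇒  5 nodes, 5 edges  {1-q->0 2-p->2 2-q->2 3-p->3 4-p->3}
[1] R1 @ {0↦3, 1↦2, 2↦4, 3↦0}  ⇒  3 nodes, 4 edges  {0-p->0 1-q->0 2-p->2 2-q->2}
[2] R3 @ {0↦2, 1↦1}  ⇒  3 nodes, 3 edges  {0-p->0 1-q->0 2-p->2}
halt: no rule applies after step 2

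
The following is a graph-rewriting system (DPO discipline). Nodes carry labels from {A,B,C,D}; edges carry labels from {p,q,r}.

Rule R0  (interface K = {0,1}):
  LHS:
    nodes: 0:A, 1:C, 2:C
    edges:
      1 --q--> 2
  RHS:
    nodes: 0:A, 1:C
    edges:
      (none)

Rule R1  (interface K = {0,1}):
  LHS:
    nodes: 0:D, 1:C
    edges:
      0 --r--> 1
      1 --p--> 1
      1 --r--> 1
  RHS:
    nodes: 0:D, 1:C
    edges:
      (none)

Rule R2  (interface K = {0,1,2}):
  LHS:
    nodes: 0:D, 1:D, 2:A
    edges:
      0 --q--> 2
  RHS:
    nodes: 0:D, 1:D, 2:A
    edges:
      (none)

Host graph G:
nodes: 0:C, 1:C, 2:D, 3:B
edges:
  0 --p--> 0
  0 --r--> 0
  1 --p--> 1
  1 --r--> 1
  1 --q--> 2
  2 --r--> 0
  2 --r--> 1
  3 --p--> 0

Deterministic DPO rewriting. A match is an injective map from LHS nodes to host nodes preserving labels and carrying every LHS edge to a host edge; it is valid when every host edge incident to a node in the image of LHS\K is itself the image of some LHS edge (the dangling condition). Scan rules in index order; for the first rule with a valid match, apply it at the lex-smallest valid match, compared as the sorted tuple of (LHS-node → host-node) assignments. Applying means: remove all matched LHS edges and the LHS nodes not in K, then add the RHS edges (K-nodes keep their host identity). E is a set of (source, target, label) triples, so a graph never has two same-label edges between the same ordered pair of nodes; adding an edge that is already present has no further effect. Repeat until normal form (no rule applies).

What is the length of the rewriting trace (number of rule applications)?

initial: |V|=4 |E|=8  E = 0-p->0 0-r->0 1-p->1 1-r->1 1-q->2 2-r->0 2-r->1 3-p->0
step 1: apply R1 at {0↦2, 1↦0}  → |V|=4 |E|=5  E = 1-p->1 1-r->1 1-q->2 2-r->1 3-p->0
step 2: apply R1 at {0↦2, 1↦1}  → |V|=4 |E|=2  E = 1-q->2 3-p->0
final graph: no rule applies after step 2

Answer: 2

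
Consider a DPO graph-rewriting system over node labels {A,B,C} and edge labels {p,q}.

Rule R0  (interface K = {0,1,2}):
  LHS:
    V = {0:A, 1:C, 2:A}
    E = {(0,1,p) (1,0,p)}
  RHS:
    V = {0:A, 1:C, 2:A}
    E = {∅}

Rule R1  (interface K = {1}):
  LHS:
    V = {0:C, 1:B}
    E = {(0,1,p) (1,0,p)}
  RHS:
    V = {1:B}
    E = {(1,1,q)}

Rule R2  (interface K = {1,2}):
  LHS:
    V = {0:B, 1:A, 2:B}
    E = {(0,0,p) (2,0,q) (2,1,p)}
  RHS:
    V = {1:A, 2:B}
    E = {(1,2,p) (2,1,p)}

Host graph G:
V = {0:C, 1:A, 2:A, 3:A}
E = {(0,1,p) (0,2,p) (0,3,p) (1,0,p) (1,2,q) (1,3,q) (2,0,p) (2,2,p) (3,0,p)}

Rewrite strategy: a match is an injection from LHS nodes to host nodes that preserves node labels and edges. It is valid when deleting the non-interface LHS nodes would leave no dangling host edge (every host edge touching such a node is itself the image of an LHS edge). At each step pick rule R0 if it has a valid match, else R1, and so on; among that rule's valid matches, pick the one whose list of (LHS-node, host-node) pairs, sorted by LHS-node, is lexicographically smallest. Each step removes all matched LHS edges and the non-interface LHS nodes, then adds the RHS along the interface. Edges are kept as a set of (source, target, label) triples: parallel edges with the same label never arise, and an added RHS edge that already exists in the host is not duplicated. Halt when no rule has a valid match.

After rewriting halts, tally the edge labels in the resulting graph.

initial: |V|=4 |E|=9  E = 0-p->1 0-p->2 0-p->3 1-p->0 1-q->2 1-q->3 2-p->0 2-p->2 3-p->0
step 1: apply R0 at {0↦1, 1↦0, 2↦2}  → |V|=4 |E|=7  E = 0-p->2 0-p->3 1-q->2 1-q->3 2-p->0 2-p->2 3-p->0
step 2: apply R0 at {0↦2, 1↦0, 2↦1}  → |V|=4 |E|=5  E = 0-p->3 1-q->2 1-q->3 2-p->2 3-p->0
step 3: apply R0 at {0↦3, 1↦0, 2↦1}  → |V|=4 |E|=3  E = 1-q->2 1-q->3 2-p->2
normal form: no rule applies after step 3
NF edges: [(1, 2, 'q'), (1, 3, 'q'), (2, 2, 'p')]

Answer: p:1 q:2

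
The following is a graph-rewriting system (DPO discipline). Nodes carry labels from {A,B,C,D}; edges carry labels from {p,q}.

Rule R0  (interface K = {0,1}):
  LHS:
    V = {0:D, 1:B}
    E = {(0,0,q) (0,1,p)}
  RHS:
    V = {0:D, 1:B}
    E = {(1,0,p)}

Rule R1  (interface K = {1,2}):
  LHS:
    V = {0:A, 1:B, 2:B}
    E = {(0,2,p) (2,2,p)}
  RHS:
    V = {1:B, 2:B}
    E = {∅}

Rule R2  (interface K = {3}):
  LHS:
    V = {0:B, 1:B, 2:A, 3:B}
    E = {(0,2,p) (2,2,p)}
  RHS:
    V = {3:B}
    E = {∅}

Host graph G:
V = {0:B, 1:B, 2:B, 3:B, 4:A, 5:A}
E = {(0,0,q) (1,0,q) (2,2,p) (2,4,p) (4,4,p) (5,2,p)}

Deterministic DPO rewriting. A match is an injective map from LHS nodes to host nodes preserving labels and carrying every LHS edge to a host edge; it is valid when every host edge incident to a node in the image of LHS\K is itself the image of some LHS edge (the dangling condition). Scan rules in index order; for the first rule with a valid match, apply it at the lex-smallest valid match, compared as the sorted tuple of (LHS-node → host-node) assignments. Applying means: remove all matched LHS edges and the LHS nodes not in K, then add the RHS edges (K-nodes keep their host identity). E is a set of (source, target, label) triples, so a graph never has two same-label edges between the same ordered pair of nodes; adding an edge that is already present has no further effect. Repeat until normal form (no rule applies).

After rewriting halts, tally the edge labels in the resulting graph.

initial: |V|=6 |E|=6  E = 0-q->0 1-q->0 2-p->2 2-p->4 4-p->4 5-p->2
step 1: apply R1 at {0↦5, 1↦0, 2↦2}  → |V|=5 |E|=4  E = 0-q->0 1-q->0 2-p->4 4-p->4
step 2: apply R2 at {0↦2, 1↦3, 2↦4, 3↦0}  → |V|=2 |E|=2  E = 0-q->0 1-q->0
halt: no rule applies after step 2
NF edges: [(0, 0, 'q'), (1, 0, 'q')]

Answer: q:2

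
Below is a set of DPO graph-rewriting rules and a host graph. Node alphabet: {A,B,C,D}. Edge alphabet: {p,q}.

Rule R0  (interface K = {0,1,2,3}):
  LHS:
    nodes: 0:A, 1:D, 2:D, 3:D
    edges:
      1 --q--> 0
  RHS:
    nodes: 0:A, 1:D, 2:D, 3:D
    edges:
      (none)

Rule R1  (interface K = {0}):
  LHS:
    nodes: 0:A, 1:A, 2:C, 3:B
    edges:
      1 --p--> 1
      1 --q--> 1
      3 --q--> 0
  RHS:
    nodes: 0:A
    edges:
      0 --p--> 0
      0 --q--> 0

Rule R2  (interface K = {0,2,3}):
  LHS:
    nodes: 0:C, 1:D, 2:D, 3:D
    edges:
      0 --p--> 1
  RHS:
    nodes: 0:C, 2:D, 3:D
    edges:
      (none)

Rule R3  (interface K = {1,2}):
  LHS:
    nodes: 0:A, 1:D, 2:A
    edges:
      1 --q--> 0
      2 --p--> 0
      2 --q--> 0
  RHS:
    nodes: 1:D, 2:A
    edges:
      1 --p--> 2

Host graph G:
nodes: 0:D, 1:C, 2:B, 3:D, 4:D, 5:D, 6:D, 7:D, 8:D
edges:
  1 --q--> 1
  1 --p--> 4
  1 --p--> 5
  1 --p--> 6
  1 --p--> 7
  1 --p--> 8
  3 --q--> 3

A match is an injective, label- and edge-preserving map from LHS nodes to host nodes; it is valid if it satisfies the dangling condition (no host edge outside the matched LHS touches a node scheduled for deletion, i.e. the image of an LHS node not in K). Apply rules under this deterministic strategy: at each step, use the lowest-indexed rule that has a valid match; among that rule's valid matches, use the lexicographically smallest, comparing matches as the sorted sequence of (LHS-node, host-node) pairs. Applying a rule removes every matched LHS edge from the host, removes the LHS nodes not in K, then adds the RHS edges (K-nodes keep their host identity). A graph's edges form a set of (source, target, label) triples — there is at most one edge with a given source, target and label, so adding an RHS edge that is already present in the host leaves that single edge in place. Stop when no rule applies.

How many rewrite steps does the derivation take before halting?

[0] host  ⇒  9 nodes, 7 edges  {1-q->1 1-p->4 1-p->5 1-p->6 1-p->7 1-p->8 3-q->3}
[1] R2 @ {0↦1, 1↦4, 2↦0, 3↦3}  ⇒  8 nodes, 6 edges  {1-q->1 1-p->5 1-p->6 1-p->7 1-p->8 3-q->3}
[2] R2 @ {0↦1, 1↦5, 2↦0, 3↦3}  ⇒  7 nodes, 5 edges  {1-q->1 1-p->6 1-p->7 1-p->8 3-q->3}
[3] R2 @ {0↦1, 1↦6, 2↦0, 3↦3}  ⇒  6 nodes, 4 edges  {1-q->1 1-p->7 1-p->8 3-q->3}
[4] R2 @ {0↦1, 1↦7, 2↦0, 3↦3}  ⇒  5 nodes, 3 edges  {1-q->1 1-p->8 3-q->3}
[5] R2 @ {0↦1, 1↦8, 2↦0, 3↦3}  ⇒  4 nodes, 2 edges  {1-q->1 3-q->3}
final graph: no rule applies after step 5

Answer: 5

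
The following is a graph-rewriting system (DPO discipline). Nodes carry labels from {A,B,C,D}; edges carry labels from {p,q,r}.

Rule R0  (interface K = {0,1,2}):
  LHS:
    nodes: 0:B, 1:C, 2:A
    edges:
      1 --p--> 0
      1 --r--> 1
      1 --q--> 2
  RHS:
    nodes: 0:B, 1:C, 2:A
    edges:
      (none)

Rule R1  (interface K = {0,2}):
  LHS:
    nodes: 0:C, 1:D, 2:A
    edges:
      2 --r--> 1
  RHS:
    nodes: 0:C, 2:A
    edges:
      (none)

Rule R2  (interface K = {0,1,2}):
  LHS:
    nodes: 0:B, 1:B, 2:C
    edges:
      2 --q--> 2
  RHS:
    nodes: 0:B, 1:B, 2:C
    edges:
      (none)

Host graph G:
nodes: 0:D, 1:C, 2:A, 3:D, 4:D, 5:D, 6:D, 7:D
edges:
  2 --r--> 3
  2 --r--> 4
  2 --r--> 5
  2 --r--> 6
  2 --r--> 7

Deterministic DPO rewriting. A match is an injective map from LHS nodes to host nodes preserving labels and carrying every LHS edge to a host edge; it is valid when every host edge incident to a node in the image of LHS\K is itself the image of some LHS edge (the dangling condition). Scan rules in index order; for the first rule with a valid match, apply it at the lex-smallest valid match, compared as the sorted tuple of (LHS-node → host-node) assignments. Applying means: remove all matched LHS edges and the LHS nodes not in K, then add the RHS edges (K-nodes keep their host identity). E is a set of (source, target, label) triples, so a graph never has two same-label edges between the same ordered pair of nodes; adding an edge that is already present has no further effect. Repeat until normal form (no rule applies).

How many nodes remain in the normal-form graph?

Answer: 3

Derivation:
initial: |V|=8 |E|=5  E = 2-r->3 2-r->4 2-r->5 2-r->6 2-r->7
step 1: apply R1 at {0↦1, 1↦3, 2↦2}  → |V|=7 |E|=4  E = 2-r->4 2-r->5 2-r->6 2-r->7
step 2: apply R1 at {0↦1, 1↦4, 2↦2}  → |V|=6 |E|=3  E = 2-r->5 2-r->6 2-r->7
step 3: apply R1 at {0↦1, 1↦5, 2↦2}  → |V|=5 |E|=2  E = 2-r->6 2-r->7
step 4: apply R1 at {0↦1, 1↦6, 2↦2}  → |V|=4 |E|=1  E = 2-r->7
step 5: apply R1 at {0↦1, 1↦7, 2↦2}  → |V|=3 |E|=0  E = ∅
final graph: no rule applies after step 5
NF nodes: {0:D, 1:C, 2:A}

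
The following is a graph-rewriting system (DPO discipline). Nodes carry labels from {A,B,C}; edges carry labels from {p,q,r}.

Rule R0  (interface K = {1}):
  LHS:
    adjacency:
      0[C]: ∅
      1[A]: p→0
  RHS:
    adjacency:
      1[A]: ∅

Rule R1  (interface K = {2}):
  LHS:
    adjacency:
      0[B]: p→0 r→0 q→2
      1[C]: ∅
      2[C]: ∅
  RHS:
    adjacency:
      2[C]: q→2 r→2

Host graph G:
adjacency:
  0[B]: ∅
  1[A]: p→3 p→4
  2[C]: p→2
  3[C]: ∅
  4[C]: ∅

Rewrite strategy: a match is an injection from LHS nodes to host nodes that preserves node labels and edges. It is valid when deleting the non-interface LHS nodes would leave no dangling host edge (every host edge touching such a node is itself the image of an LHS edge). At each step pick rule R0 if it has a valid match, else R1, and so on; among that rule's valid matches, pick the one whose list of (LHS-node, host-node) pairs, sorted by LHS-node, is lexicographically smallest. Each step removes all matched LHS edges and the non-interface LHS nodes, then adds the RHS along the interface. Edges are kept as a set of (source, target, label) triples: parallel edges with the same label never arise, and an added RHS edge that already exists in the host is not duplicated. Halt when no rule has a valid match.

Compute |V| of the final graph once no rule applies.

Answer: 3

Derivation:
initial: |V|=5 |E|=3  E = 1-p->3 1-p->4 2-p->2
step 1: apply R0 at {0↦3, 1↦1}  → |V|=4 |E|=2  E = 1-p->4 2-p->2
step 2: apply R0 at {0↦4, 1↦1}  → |V|=3 |E|=1  E = 2-p->2
final graph: no rule applies after step 2
NF nodes: {0:B, 1:A, 2:C}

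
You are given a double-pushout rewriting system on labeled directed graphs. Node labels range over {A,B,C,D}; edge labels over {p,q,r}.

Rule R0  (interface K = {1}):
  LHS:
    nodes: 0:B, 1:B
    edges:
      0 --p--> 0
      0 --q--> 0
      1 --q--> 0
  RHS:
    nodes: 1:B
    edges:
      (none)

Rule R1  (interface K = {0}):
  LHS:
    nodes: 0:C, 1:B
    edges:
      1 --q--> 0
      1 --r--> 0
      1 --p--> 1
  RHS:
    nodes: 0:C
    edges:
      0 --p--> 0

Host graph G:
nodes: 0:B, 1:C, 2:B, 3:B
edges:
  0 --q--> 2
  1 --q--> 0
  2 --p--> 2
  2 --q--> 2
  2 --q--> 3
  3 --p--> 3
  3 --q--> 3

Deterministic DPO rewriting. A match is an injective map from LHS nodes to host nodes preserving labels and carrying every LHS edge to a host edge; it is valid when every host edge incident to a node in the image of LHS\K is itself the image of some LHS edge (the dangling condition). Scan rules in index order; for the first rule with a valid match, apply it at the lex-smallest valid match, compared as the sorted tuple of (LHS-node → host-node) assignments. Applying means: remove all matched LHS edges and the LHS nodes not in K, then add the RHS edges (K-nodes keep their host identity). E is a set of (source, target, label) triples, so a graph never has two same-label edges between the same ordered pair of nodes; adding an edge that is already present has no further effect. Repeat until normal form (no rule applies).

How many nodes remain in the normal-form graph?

start.  V:4 E:7  edges: 0-q->2 1-q->0 2-p->2 2-q->2 2-q->3 3-p->3 3-q->3
1. fire R0 via {0↦3, 1↦2}  →  V:3 E:4  edges: 0-q->2 1-q->0 2-p->2 2-q->2
2. fire R0 via {0↦2, 1↦0}  →  V:2 E:1  edges: 1-q->0
normal form: no rule applies after step 2
NF nodes: {0:B, 1:C}

Answer: 2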